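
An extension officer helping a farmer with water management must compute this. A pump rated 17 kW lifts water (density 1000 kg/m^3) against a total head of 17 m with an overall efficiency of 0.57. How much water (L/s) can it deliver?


Q = (P * 1000 * eta) / (rho * g * H)
  = (17 * 1000 * 0.57) / (1000 * 9.81 * 17)
  = 9690 / 166770
  = 0.05810 m^3/s = 58.10 L/s


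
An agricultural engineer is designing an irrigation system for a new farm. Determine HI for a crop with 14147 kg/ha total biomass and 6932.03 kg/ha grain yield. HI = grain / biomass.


HI = grain_yield / biomass
   = 6932.03 / 14147
   = 0.49


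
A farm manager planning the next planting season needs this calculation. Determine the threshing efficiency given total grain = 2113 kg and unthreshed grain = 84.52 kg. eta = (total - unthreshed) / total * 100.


eta = (total - unthreshed) / total * 100
    = (2113 - 84.52) / 2113 * 100
    = 2028.48 / 2113 * 100
    = 96%


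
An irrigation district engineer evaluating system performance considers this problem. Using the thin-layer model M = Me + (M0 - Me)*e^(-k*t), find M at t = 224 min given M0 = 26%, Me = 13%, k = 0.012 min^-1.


M = Me + (M0 - Me) * e^(-k*t)
  = 13 + (26 - 13) * e^(-0.012*224)
  = 13 + 13 * e^(-2.688)
  = 13 + 13 * 0.06802
  = 13 + 0.8842
  = 13.88%


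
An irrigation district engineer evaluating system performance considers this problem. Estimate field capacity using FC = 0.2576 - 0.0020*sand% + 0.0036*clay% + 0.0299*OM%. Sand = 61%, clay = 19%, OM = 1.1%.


FC = 0.2576 - 0.0020*61 + 0.0036*19 + 0.0299*1.1
   = 0.2576 - 0.1220 + 0.0684 + 0.0329
   = 0.2369


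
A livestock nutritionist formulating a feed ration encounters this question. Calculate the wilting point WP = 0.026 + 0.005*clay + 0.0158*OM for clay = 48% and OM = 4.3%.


WP = 0.026 + 0.005*48 + 0.0158*4.3
   = 0.026 + 0.2400 + 0.0679
   = 0.3339


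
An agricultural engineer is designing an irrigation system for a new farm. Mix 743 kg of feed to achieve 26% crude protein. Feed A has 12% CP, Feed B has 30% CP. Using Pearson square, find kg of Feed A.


parts_A = CP_b - target = 30 - 26 = 4
parts_B = target - CP_a = 26 - 12 = 14
total_parts = 4 + 14 = 18
Feed A = 743 * 4 / 18 = 165.11 kg
Feed B = 743 * 14 / 18 = 577.89 kg

165.11 kg


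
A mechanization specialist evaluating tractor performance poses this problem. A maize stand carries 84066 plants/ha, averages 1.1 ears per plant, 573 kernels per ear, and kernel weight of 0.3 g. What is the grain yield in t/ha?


Y = density * ears * kernels * kw
  = 84066 * 1.1 * 573 * 0.3 g/ha
  = 15896039.94 g/ha
  = 15896.04 kg/ha = 15.90 t/ha


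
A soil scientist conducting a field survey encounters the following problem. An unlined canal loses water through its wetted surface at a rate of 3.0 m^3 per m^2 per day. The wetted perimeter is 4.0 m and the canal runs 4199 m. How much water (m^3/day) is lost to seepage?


S = C * P * L
  = 3.0 * 4.0 * 4199
  = 50388 m^3/day


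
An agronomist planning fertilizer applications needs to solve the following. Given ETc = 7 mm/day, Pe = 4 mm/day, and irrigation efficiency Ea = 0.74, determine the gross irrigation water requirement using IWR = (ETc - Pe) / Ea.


IWR = (ETc - Pe) / Ea
    = (7 - 4) / 0.74
    = 3 / 0.74
    = 4.05 mm/day


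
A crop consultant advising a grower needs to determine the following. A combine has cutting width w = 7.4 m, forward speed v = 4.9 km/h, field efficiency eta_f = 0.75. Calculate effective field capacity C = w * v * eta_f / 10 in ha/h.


C = w * v * eta_f / 10
  = 7.4 * 4.9 * 0.75 / 10
  = 27.20 / 10
  = 2.72 ha/h


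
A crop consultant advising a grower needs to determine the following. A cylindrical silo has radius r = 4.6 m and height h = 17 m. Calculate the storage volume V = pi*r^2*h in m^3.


V = pi * r^2 * h
  = pi * 4.6^2 * 17
  = pi * 21.16 * 17
  = 1130.09 m^3


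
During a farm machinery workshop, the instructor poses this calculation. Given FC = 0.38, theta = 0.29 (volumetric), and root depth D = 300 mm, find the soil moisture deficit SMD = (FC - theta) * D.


SMD = (FC - theta) * D
    = (0.38 - 0.29) * 300
    = 0.090 * 300
    = 27 mm


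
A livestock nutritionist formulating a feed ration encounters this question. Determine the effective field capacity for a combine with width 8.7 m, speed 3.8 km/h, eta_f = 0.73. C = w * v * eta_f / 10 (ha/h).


C = w * v * eta_f / 10
  = 8.7 * 3.8 * 0.73 / 10
  = 24.13 / 10
  = 2.41 ha/h


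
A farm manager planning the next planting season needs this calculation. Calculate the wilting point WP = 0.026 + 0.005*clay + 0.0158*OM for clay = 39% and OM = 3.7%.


WP = 0.026 + 0.005*39 + 0.0158*3.7
   = 0.026 + 0.1950 + 0.0585
   = 0.2795


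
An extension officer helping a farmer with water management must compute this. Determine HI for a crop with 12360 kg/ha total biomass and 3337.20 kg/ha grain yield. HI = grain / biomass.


HI = grain_yield / biomass
   = 3337.20 / 12360
   = 0.27


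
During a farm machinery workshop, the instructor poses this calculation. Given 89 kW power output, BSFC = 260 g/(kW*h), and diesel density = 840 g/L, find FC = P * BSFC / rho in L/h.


FC = P * BSFC / rho_fuel
   = 89 * 260 / 840
   = 23140 / 840
   = 27.55 L/h


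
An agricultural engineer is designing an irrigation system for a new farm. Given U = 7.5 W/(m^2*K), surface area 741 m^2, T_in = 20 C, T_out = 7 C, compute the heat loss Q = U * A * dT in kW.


dT = 20 - (7) = 13 K
Q = U * A * dT
  = 7.5 * 741 * 13
  = 72247.50 W = 72.25 kW


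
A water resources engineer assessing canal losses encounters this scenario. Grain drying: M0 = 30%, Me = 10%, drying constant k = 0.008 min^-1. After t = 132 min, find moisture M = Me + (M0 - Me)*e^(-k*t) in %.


M = Me + (M0 - Me) * e^(-k*t)
  = 10 + (30 - 10) * e^(-0.008*132)
  = 10 + 20 * e^(-1.056)
  = 10 + 20 * 0.34784
  = 10 + 6.9569
  = 16.96%


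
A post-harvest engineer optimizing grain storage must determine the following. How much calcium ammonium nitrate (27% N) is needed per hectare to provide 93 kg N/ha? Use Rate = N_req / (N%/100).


Rate = N_required / (N_content / 100)
     = 93 / (27 / 100)
     = 93 / 0.27
     = 344.44 kg/ha


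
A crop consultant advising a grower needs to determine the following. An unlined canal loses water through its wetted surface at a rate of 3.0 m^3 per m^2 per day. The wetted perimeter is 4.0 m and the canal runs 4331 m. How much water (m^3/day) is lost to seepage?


S = C * P * L
  = 3.0 * 4.0 * 4331
  = 51972 m^3/day


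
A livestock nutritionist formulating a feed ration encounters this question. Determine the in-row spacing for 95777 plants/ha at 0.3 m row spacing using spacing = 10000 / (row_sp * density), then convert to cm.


spacing = 10000 / (row_sp * density)
        = 10000 / (0.3 * 95777)
        = 10000 / 28733.10
        = 0.34803 m = 34.80 cm


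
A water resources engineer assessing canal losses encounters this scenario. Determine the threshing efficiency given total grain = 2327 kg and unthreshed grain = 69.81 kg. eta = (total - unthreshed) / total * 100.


eta = (total - unthreshed) / total * 100
    = (2327 - 69.81) / 2327 * 100
    = 2257.19 / 2327 * 100
    = 97%


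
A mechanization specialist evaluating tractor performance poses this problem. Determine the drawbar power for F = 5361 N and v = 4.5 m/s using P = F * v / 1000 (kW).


P = F * v / 1000
  = 5361 * 4.5 / 1000
  = 24124.50 / 1000
  = 24.12 kW


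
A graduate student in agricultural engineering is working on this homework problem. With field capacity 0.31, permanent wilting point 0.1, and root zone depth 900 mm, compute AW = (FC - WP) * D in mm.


AW = (FC - WP) * D
   = (0.31 - 0.1) * 900
   = 0.21 * 900
   = 189 mm


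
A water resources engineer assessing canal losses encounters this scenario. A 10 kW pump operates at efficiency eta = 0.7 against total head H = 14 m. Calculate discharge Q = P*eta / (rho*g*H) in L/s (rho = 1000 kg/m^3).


Q = (P * 1000 * eta) / (rho * g * H)
  = (10 * 1000 * 0.7) / (1000 * 9.81 * 14)
  = 7000 / 137340
  = 0.05097 m^3/s = 50.97 L/s


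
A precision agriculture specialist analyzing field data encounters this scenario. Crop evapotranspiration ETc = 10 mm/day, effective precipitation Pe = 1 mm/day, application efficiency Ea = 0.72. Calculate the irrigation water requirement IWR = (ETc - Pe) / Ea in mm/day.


IWR = (ETc - Pe) / Ea
    = (10 - 1) / 0.72
    = 9 / 0.72
    = 12.50 mm/day


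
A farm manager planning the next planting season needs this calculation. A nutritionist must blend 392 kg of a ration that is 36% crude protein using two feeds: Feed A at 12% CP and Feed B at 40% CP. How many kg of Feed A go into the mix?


parts_A = CP_b - target = 40 - 36 = 4
parts_B = target - CP_a = 36 - 12 = 24
total_parts = 4 + 24 = 28
Feed A = 392 * 4 / 28 = 56 kg
Feed B = 392 * 24 / 28 = 336 kg

56 kg


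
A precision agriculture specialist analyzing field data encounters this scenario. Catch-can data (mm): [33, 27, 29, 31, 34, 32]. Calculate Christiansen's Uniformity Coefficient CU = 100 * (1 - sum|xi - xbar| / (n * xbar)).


xbar = 186 / 6 = 31
sum|xi - xbar| = 12
CU = 100 * (1 - 12 / (6 * 31))
   = 100 * (1 - 0.0645)
   = 93.55%


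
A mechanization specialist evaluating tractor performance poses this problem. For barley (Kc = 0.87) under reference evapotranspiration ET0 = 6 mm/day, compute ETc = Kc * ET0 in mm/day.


ETc = Kc * ET0
    = 0.87 * 6
    = 5.22 mm/day


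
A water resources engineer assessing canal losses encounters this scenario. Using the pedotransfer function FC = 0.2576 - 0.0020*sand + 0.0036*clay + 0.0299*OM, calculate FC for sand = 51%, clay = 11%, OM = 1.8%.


FC = 0.2576 - 0.0020*51 + 0.0036*11 + 0.0299*1.8
   = 0.2576 - 0.1020 + 0.0396 + 0.0538
   = 0.2490


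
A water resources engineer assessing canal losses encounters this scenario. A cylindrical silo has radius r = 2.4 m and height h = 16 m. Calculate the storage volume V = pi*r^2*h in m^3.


V = pi * r^2 * h
  = pi * 2.4^2 * 16
  = pi * 5.76 * 16
  = 289.53 m^3


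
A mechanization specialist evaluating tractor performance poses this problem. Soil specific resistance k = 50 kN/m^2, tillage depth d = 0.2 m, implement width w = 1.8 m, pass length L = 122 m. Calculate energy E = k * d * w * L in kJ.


E = k * d * w * L
  = 50 * 0.2 * 1.8 * 122
  = 2196 kJ


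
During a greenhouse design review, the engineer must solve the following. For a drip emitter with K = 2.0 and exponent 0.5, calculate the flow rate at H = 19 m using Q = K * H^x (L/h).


Q = K * H^x
  = 2.0 * 19^0.5
  = 2.0 * 4.3589
  = 8.72 L/h


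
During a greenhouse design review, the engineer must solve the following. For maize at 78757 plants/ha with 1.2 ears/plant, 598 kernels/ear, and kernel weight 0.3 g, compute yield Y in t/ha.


Y = density * ears * kernels * kw
  = 78757 * 1.2 * 598 * 0.3 g/ha
  = 16954806.96 g/ha
  = 16954.81 kg/ha = 16.95 t/ha


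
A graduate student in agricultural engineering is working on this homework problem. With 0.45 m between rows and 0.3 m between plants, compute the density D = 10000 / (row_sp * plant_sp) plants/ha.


D = 10000 / (row_sp * plant_sp)
  = 10000 / (0.45 * 0.3)
  = 10000 / 0.1350
  = 74074.07 plants/ha


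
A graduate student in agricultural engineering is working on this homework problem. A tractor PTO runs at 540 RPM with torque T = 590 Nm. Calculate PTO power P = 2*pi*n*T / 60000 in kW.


P = 2*pi*n*T / 60000
  = 2*pi * 540 * 590 / 60000
  = 2001822.84 / 60000
  = 33.36 kW


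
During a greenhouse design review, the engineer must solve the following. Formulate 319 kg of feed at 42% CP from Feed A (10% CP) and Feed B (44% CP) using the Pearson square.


parts_A = CP_b - target = 44 - 42 = 2
parts_B = target - CP_a = 42 - 10 = 32
total_parts = 2 + 32 = 34
Feed A = 319 * 2 / 34 = 18.76 kg
Feed B = 319 * 32 / 34 = 300.24 kg

18.76 kg


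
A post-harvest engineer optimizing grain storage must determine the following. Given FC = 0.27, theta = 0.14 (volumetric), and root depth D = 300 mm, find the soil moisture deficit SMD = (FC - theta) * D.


SMD = (FC - theta) * D
    = (0.27 - 0.14) * 300
    = 0.130 * 300
    = 39 mm


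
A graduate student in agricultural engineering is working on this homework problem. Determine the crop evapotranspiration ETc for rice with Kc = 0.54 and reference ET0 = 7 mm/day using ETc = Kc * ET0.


ETc = Kc * ET0
    = 0.54 * 7
    = 3.78 mm/day


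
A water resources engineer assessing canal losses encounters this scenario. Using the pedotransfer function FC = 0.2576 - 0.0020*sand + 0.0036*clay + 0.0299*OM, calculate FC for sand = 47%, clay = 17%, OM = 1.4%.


FC = 0.2576 - 0.0020*47 + 0.0036*17 + 0.0299*1.4
   = 0.2576 - 0.0940 + 0.0612 + 0.0419
   = 0.2667


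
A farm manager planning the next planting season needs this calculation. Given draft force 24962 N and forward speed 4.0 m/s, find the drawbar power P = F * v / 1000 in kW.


P = F * v / 1000
  = 24962 * 4.0 / 1000
  = 99848 / 1000
  = 99.85 kW


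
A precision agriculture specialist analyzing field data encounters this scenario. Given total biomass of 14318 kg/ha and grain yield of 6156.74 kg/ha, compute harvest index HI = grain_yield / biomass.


HI = grain_yield / biomass
   = 6156.74 / 14318
   = 0.43


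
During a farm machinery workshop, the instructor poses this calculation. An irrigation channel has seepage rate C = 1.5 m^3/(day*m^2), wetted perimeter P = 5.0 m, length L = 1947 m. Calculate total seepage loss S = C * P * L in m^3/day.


S = C * P * L
  = 1.5 * 5.0 * 1947
  = 14602.50 m^3/day


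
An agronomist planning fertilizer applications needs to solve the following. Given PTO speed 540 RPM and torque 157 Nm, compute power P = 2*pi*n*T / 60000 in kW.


P = 2*pi*n*T / 60000
  = 2*pi * 540 * 157 / 60000
  = 532688.45 / 60000
  = 8.88 kW


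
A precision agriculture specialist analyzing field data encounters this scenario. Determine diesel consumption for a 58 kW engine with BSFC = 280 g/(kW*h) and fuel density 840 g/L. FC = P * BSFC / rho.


FC = P * BSFC / rho_fuel
   = 58 * 280 / 840
   = 16240 / 840
   = 19.33 L/h


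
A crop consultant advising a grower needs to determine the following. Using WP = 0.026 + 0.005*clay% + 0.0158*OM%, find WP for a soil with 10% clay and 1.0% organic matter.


WP = 0.026 + 0.005*10 + 0.0158*1.0
   = 0.026 + 0.0500 + 0.0158
   = 0.0918


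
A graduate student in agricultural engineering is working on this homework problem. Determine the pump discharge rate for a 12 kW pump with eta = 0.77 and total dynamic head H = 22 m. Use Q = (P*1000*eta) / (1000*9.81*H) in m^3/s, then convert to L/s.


Q = (P * 1000 * eta) / (rho * g * H)
  = (12 * 1000 * 0.77) / (1000 * 9.81 * 22)
  = 9240 / 215820
  = 0.04281 m^3/s = 42.81 L/s


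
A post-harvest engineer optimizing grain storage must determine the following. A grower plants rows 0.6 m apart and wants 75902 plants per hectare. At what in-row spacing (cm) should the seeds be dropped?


spacing = 10000 / (row_sp * density)
        = 10000 / (0.6 * 75902)
        = 10000 / 45541.20
        = 0.21958 m = 21.96 cm


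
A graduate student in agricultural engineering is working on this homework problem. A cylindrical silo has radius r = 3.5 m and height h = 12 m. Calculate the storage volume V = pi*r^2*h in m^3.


V = pi * r^2 * h
  = pi * 3.5^2 * 12
  = pi * 12.25 * 12
  = 461.81 m^3


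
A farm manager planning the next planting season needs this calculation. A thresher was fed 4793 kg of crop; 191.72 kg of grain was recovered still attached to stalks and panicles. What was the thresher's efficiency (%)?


eta = (total - unthreshed) / total * 100
    = (4793 - 191.72) / 4793 * 100
    = 4601.28 / 4793 * 100
    = 96%


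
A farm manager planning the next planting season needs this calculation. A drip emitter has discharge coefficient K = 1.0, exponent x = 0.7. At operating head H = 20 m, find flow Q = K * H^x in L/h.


Q = K * H^x
  = 1.0 * 20^0.7
  = 1.0 * 8.1418
  = 8.14 L/h


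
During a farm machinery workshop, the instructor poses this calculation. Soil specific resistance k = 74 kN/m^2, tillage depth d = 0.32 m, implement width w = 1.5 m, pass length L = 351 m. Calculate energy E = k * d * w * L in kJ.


E = k * d * w * L
  = 74 * 0.32 * 1.5 * 351
  = 12467.52 kJ


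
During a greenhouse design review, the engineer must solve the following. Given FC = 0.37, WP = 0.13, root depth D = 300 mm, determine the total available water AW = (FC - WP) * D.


AW = (FC - WP) * D
   = (0.37 - 0.13) * 300
   = 0.24 * 300
   = 72 mm


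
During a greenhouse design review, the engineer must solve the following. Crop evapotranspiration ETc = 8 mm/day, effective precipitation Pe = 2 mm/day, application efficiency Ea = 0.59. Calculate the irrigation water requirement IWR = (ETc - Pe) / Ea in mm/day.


IWR = (ETc - Pe) / Ea
    = (8 - 2) / 0.59
    = 6 / 0.59
    = 10.17 mm/day


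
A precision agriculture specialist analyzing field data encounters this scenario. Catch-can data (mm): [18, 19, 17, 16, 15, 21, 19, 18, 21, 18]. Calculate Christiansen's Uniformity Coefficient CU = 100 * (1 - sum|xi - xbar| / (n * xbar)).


xbar = 182 / 10 = 18.200
sum|xi - xbar| = 14.400
CU = 100 * (1 - 14.400 / (10 * 18.200))
   = 100 * (1 - 0.0791)
   = 92.09%


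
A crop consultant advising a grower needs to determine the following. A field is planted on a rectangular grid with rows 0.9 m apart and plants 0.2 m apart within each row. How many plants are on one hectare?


D = 10000 / (row_sp * plant_sp)
  = 10000 / (0.9 * 0.2)
  = 10000 / 0.1800
  = 55555.56 plants/ha


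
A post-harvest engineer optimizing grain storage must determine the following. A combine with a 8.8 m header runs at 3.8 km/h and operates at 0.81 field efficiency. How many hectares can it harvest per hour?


C = w * v * eta_f / 10
  = 8.8 * 3.8 * 0.81 / 10
  = 27.09 / 10
  = 2.71 ha/h


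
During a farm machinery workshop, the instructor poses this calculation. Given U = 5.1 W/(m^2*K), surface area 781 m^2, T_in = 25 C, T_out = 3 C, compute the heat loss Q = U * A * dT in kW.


dT = 25 - (3) = 22 K
Q = U * A * dT
  = 5.1 * 781 * 22
  = 87628.20 W = 87.63 kW


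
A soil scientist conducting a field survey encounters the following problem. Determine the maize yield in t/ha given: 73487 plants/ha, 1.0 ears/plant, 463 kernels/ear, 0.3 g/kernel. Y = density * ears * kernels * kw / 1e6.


Y = density * ears * kernels * kw
  = 73487 * 1.0 * 463 * 0.3 g/ha
  = 10207344.30 g/ha
  = 10207.34 kg/ha = 10.21 t/ha


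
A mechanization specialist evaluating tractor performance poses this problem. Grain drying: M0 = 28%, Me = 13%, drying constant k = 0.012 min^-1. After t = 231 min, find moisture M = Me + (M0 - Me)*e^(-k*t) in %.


M = Me + (M0 - Me) * e^(-k*t)
  = 13 + (28 - 13) * e^(-0.012*231)
  = 13 + 15 * e^(-2.772)
  = 13 + 15 * 0.06254
  = 13 + 0.9381
  = 13.94%


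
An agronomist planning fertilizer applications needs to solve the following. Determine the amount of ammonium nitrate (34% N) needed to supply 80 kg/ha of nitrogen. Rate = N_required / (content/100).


Rate = N_required / (N_content / 100)
     = 80 / (34 / 100)
     = 80 / 0.34
     = 235.29 kg/ha


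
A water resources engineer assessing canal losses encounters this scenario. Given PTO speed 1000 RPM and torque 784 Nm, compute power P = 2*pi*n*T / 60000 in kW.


P = 2*pi*n*T / 60000
  = 2*pi * 1000 * 784 / 60000
  = 4926017.28 / 60000
  = 82.10 kW


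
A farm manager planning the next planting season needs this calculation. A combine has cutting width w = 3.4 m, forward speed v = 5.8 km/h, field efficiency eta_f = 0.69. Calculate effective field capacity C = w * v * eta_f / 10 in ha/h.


C = w * v * eta_f / 10
  = 3.4 * 5.8 * 0.69 / 10
  = 13.61 / 10
  = 1.36 ha/h


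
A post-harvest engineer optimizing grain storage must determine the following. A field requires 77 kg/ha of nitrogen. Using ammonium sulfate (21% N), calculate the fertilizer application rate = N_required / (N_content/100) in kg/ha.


Rate = N_required / (N_content / 100)
     = 77 / (21 / 100)
     = 77 / 0.21
     = 366.67 kg/ha


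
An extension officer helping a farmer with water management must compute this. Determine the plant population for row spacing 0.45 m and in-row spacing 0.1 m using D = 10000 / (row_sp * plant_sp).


D = 10000 / (row_sp * plant_sp)
  = 10000 / (0.45 * 0.1)
  = 10000 / 0.0450
  = 222222.22 plants/ha


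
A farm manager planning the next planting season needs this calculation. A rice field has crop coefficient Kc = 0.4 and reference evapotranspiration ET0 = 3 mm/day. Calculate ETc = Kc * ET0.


ETc = Kc * ET0
    = 0.4 * 3
    = 1.20 mm/day


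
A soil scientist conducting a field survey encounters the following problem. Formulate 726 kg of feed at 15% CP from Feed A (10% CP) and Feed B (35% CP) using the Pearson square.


parts_A = CP_b - target = 35 - 15 = 20
parts_B = target - CP_a = 15 - 10 = 5
total_parts = 20 + 5 = 25
Feed A = 726 * 20 / 25 = 580.80 kg
Feed B = 726 * 5 / 25 = 145.20 kg

580.80 kg


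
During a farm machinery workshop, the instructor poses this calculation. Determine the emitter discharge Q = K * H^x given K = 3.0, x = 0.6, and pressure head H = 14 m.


Q = K * H^x
  = 3.0 * 14^0.6
  = 3.0 * 4.8717
  = 14.61 L/h


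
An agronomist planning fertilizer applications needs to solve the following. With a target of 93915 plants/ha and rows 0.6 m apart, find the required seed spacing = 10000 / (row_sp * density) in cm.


spacing = 10000 / (row_sp * density)
        = 10000 / (0.6 * 93915)
        = 10000 / 56349
        = 0.17747 m = 17.75 cm


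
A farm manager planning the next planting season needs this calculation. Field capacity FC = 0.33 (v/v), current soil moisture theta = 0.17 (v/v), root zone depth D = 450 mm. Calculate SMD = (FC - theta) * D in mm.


SMD = (FC - theta) * D
    = (0.33 - 0.17) * 450
    = 0.160 * 450
    = 72 mm


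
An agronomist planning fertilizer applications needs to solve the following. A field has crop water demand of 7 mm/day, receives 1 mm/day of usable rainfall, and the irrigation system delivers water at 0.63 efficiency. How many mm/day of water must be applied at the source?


IWR = (ETc - Pe) / Ea
    = (7 - 1) / 0.63
    = 6 / 0.63
    = 9.52 mm/day


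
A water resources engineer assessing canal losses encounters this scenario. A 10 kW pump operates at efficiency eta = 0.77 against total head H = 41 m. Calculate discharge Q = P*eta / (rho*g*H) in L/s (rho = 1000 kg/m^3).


Q = (P * 1000 * eta) / (rho * g * H)
  = (10 * 1000 * 0.77) / (1000 * 9.81 * 41)
  = 7700 / 402210
  = 0.01914 m^3/s = 19.14 L/s


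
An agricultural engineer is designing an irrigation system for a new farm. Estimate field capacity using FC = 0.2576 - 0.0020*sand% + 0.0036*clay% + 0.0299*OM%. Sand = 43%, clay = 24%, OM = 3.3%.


FC = 0.2576 - 0.0020*43 + 0.0036*24 + 0.0299*3.3
   = 0.2576 - 0.0860 + 0.0864 + 0.0987
   = 0.3567


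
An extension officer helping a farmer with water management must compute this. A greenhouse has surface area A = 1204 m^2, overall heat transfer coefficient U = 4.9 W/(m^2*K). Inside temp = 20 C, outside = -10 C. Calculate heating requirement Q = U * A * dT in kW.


dT = 20 - (-10) = 30 K
Q = U * A * dT
  = 4.9 * 1204 * 30
  = 176988 W = 176.99 kW


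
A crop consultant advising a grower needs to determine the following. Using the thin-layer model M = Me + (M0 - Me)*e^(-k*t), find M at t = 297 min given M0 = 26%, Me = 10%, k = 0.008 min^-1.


M = Me + (M0 - Me) * e^(-k*t)
  = 10 + (26 - 10) * e^(-0.008*297)
  = 10 + 16 * e^(-2.376)
  = 10 + 16 * 0.09292
  = 10 + 1.4867
  = 11.49%


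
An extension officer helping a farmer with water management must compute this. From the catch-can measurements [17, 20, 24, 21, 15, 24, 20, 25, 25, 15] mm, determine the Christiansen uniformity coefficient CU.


xbar = 206 / 10 = 20.600
sum|xi - xbar| = 32
CU = 100 * (1 - 32 / (10 * 20.600))
   = 100 * (1 - 0.1553)
   = 84.47%


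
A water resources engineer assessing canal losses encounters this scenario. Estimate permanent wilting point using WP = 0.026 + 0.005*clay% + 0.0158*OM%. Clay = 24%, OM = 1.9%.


WP = 0.026 + 0.005*24 + 0.0158*1.9
   = 0.026 + 0.1200 + 0.0300
   = 0.1760


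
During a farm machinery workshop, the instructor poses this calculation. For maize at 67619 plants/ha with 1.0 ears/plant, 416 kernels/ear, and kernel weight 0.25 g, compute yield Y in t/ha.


Y = density * ears * kernels * kw
  = 67619 * 1.0 * 416 * 0.25 g/ha
  = 7032376 g/ha
  = 7032.38 kg/ha = 7.03 t/ha


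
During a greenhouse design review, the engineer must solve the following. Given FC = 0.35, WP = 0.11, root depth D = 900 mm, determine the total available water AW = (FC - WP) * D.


AW = (FC - WP) * D
   = (0.35 - 0.11) * 900
   = 0.24 * 900
   = 216 mm


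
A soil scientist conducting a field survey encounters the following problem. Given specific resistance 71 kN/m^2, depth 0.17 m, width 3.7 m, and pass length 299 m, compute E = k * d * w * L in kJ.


E = k * d * w * L
  = 71 * 0.17 * 3.7 * 299
  = 13353.04 kJ


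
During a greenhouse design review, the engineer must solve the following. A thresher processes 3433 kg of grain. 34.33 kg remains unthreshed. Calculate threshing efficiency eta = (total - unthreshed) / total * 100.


eta = (total - unthreshed) / total * 100
    = (3433 - 34.33) / 3433 * 100
    = 3398.67 / 3433 * 100
    = 99%


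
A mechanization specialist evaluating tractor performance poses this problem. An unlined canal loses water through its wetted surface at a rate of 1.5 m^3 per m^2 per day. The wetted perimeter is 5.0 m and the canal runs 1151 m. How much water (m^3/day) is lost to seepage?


S = C * P * L
  = 1.5 * 5.0 * 1151
  = 8632.50 m^3/day


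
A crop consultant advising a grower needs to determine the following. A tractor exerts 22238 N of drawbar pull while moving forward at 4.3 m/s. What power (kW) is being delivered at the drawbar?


P = F * v / 1000
  = 22238 * 4.3 / 1000
  = 95623.40 / 1000
  = 95.62 kW


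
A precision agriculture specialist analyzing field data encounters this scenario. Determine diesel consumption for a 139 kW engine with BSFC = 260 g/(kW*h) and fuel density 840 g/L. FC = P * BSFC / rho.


FC = P * BSFC / rho_fuel
   = 139 * 260 / 840
   = 36140 / 840
   = 43.02 L/h


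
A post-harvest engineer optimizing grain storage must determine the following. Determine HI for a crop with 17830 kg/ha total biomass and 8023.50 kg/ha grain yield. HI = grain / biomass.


HI = grain_yield / biomass
   = 8023.50 / 17830
   = 0.45


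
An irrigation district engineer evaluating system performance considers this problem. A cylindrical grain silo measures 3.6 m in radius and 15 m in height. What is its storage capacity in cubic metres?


V = pi * r^2 * h
  = pi * 3.6^2 * 15
  = pi * 12.96 * 15
  = 610.73 m^3


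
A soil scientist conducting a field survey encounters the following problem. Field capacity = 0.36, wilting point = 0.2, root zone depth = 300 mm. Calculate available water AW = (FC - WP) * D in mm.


AW = (FC - WP) * D
   = (0.36 - 0.2) * 300
   = 0.16 * 300
   = 48 mm


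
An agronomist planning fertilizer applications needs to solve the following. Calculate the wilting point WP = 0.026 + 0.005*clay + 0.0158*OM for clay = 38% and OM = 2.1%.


WP = 0.026 + 0.005*38 + 0.0158*2.1
   = 0.026 + 0.1900 + 0.0332
   = 0.2492


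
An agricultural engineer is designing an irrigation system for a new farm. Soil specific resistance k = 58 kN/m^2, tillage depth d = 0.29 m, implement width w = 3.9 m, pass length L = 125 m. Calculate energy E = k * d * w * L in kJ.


E = k * d * w * L
  = 58 * 0.29 * 3.9 * 125
  = 8199.75 kJ


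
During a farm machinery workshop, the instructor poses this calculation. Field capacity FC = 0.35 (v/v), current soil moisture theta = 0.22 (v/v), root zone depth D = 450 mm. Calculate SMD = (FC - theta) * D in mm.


SMD = (FC - theta) * D
    = (0.35 - 0.22) * 450
    = 0.130 * 450
    = 58.50 mm


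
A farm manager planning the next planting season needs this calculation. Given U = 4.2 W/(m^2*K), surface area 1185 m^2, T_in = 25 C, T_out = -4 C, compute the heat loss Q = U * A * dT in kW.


dT = 25 - (-4) = 29 K
Q = U * A * dT
  = 4.2 * 1185 * 29
  = 144333 W = 144.33 kW


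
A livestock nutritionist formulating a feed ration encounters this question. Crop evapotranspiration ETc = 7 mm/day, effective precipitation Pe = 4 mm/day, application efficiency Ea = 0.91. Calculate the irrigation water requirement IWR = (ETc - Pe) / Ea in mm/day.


IWR = (ETc - Pe) / Ea
    = (7 - 4) / 0.91
    = 3 / 0.91
    = 3.30 mm/day


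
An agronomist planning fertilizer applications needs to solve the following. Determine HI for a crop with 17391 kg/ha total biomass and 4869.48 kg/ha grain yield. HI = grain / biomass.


HI = grain_yield / biomass
   = 4869.48 / 17391
   = 0.28


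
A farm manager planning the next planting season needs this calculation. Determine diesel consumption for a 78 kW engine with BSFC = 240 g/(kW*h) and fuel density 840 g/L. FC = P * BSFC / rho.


FC = P * BSFC / rho_fuel
   = 78 * 240 / 840
   = 18720 / 840
   = 22.29 L/h


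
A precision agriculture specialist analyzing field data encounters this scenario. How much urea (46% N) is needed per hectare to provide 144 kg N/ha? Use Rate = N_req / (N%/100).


Rate = N_required / (N_content / 100)
     = 144 / (46 / 100)
     = 144 / 0.46
     = 313.04 kg/ha


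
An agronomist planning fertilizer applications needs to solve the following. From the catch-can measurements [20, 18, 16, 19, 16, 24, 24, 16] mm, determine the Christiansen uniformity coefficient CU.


xbar = 153 / 8 = 19.125
sum|xi - xbar| = 21.250
CU = 100 * (1 - 21.250 / (8 * 19.125))
   = 100 * (1 - 0.1389)
   = 86.11%


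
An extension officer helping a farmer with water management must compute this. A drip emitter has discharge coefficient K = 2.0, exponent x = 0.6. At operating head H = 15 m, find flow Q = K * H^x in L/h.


Q = K * H^x
  = 2.0 * 15^0.6
  = 2.0 * 5.0776
  = 10.16 L/h


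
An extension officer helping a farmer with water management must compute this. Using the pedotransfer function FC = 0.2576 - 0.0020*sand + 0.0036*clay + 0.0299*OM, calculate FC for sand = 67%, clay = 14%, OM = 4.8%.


FC = 0.2576 - 0.0020*67 + 0.0036*14 + 0.0299*4.8
   = 0.2576 - 0.1340 + 0.0504 + 0.1435
   = 0.3175


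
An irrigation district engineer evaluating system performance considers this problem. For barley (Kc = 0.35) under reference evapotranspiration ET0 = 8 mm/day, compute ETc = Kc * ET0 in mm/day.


ETc = Kc * ET0
    = 0.35 * 8
    = 2.80 mm/day


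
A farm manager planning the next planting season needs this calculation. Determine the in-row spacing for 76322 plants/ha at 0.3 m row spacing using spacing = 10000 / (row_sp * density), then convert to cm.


spacing = 10000 / (row_sp * density)
        = 10000 / (0.3 * 76322)
        = 10000 / 22896.60
        = 0.43675 m = 43.67 cm


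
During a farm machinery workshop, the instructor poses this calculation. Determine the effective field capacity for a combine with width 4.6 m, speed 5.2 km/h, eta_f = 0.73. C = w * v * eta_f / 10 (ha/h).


C = w * v * eta_f / 10
  = 4.6 * 5.2 * 0.73 / 10
  = 17.46 / 10
  = 1.75 ha/h


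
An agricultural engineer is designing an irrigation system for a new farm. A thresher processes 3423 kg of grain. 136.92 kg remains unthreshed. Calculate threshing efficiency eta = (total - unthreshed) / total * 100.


eta = (total - unthreshed) / total * 100
    = (3423 - 136.92) / 3423 * 100
    = 3286.08 / 3423 * 100
    = 96%


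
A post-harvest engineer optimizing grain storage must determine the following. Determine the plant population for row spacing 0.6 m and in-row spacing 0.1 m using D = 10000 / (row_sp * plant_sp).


D = 10000 / (row_sp * plant_sp)
  = 10000 / (0.6 * 0.1)
  = 10000 / 0.0600
  = 166666.67 plants/ha


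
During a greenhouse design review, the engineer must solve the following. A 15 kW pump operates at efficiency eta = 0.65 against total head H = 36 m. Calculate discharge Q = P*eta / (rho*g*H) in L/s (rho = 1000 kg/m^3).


Q = (P * 1000 * eta) / (rho * g * H)
  = (15 * 1000 * 0.65) / (1000 * 9.81 * 36)
  = 9750 / 353160
  = 0.02761 m^3/s = 27.61 L/s


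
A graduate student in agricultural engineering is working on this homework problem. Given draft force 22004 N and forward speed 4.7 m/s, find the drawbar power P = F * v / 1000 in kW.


P = F * v / 1000
  = 22004 * 4.7 / 1000
  = 103418.80 / 1000
  = 103.42 kW


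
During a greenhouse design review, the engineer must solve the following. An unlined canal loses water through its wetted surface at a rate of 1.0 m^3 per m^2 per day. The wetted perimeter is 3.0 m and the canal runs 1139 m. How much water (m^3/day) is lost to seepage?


S = C * P * L
  = 1.0 * 3.0 * 1139
  = 3417 m^3/day


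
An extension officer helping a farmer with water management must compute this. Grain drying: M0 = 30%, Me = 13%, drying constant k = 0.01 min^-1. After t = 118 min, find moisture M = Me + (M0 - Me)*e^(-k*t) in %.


M = Me + (M0 - Me) * e^(-k*t)
  = 13 + (30 - 13) * e^(-0.01*118)
  = 13 + 17 * e^(-1.180)
  = 13 + 17 * 0.30728
  = 13 + 5.2237
  = 18.22%


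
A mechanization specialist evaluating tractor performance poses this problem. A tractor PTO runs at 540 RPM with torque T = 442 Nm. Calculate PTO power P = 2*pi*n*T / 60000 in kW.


P = 2*pi*n*T / 60000
  = 2*pi * 540 * 442 / 60000
  = 1499670.67 / 60000
  = 24.99 kW


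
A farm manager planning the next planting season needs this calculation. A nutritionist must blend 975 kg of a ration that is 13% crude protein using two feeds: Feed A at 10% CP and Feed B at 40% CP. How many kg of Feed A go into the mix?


parts_A = CP_b - target = 40 - 13 = 27
parts_B = target - CP_a = 13 - 10 = 3
total_parts = 27 + 3 = 30
Feed A = 975 * 27 / 30 = 877.50 kg
Feed B = 975 * 3 / 30 = 97.50 kg

877.50 kg


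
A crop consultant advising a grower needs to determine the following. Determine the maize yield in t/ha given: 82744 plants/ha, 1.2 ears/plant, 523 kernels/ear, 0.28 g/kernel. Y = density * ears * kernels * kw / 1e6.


Y = density * ears * kernels * kw
  = 82744 * 1.2 * 523 * 0.28 g/ha
  = 14540437.63 g/ha
  = 14540.44 kg/ha = 14.54 t/ha


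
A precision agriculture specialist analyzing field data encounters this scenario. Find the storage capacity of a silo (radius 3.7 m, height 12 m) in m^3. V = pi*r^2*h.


V = pi * r^2 * h
  = pi * 3.7^2 * 12
  = pi * 13.69 * 12
  = 516.10 m^3


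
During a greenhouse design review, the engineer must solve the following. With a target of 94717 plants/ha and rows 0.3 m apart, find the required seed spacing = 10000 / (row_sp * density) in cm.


spacing = 10000 / (row_sp * density)
        = 10000 / (0.3 * 94717)
        = 10000 / 28415.10
        = 0.35193 m = 35.19 cm


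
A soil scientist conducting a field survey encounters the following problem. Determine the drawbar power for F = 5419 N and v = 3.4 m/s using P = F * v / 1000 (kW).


P = F * v / 1000
  = 5419 * 3.4 / 1000
  = 18424.60 / 1000
  = 18.42 kW


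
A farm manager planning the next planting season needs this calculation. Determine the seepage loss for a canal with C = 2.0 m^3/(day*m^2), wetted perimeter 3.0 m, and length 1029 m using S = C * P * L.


S = C * P * L
  = 2.0 * 3.0 * 1029
  = 6174 m^3/day


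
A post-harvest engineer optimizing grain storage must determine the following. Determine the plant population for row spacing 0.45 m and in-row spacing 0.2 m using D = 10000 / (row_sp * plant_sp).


D = 10000 / (row_sp * plant_sp)
  = 10000 / (0.45 * 0.2)
  = 10000 / 0.0900
  = 111111.11 plants/ha


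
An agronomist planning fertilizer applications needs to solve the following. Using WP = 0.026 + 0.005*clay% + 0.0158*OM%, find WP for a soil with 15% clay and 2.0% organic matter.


WP = 0.026 + 0.005*15 + 0.0158*2.0
   = 0.026 + 0.0750 + 0.0316
   = 0.1326


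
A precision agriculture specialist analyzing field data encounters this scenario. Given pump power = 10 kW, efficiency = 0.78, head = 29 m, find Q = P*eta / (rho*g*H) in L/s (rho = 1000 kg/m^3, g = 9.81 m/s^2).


Q = (P * 1000 * eta) / (rho * g * H)
  = (10 * 1000 * 0.78) / (1000 * 9.81 * 29)
  = 7800 / 284490
  = 0.02742 m^3/s = 27.42 L/s


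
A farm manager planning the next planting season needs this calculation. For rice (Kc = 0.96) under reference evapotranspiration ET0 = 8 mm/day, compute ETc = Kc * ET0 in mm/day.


ETc = Kc * ET0
    = 0.96 * 8
    = 7.68 mm/day


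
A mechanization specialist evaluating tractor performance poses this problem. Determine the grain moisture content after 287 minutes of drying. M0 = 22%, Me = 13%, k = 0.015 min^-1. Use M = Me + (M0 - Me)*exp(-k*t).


M = Me + (M0 - Me) * e^(-k*t)
  = 13 + (22 - 13) * e^(-0.015*287)
  = 13 + 9 * e^(-4.305)
  = 13 + 9 * 0.01350
  = 13 + 0.1215
  = 13.12%


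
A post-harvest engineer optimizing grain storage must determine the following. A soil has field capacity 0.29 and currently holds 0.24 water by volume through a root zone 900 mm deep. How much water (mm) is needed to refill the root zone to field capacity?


SMD = (FC - theta) * D
    = (0.29 - 0.24) * 900
    = 0.050 * 900
    = 45 mm


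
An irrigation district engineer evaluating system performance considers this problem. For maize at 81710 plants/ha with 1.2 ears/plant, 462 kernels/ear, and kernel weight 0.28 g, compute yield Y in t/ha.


Y = density * ears * kernels * kw
  = 81710 * 1.2 * 462 * 0.28 g/ha
  = 12684006.72 g/ha
  = 12684.01 kg/ha = 12.68 t/ha


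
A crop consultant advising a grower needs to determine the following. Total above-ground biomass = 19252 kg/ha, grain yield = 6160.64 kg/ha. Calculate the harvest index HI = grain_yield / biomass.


HI = grain_yield / biomass
   = 6160.64 / 19252
   = 0.32


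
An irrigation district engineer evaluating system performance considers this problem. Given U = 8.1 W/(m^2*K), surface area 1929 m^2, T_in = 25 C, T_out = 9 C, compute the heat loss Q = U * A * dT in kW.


dT = 25 - (9) = 16 K
Q = U * A * dT
  = 8.1 * 1929 * 16
  = 249998.40 W = 250.00 kW


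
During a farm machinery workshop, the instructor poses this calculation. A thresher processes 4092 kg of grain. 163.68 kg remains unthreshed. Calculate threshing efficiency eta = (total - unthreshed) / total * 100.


eta = (total - unthreshed) / total * 100
    = (4092 - 163.68) / 4092 * 100
    = 3928.32 / 4092 * 100
    = 96%


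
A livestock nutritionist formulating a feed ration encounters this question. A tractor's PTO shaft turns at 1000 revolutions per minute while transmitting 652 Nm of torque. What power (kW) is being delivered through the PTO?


P = 2*pi*n*T / 60000
  = 2*pi * 1000 * 652 / 60000
  = 4096636.82 / 60000
  = 68.28 kW


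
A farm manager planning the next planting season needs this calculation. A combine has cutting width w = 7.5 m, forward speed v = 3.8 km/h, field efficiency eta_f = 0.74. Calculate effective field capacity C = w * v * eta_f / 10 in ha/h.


C = w * v * eta_f / 10
  = 7.5 * 3.8 * 0.74 / 10
  = 21.09 / 10
  = 2.11 ha/h


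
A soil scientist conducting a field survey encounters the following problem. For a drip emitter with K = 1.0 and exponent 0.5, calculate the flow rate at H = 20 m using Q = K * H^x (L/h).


Q = K * H^x
  = 1.0 * 20^0.5
  = 1.0 * 4.4721
  = 4.47 L/h


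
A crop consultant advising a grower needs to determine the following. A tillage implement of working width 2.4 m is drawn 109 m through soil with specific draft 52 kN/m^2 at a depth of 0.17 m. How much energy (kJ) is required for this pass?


E = k * d * w * L
  = 52 * 0.17 * 2.4 * 109
  = 2312.54 kJ
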